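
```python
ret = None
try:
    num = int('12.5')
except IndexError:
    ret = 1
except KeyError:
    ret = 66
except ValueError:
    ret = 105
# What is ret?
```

Step-by-step execution trace:
1. `num = int('12.5')` raises ValueError.
2. `except IndexError` does not match ValueError; skipped.
3. `except KeyError` does not match ValueError; skipped.
4. `except ValueError` matches → ret = 105.
Result: 105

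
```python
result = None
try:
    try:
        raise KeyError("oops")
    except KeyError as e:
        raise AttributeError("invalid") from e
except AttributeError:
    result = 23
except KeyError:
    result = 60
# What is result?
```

Step-by-step execution trace:
1. Inner try raises KeyError; inner `except KeyError as e` catches it.
2. `raise AttributeError(...) from e` raises AttributeError (KeyError is attached as __cause__, but only AttributeError is active).
3. Outer `except AttributeError` matches → result = 23.
4. `except KeyError` is not reached.
Result: 23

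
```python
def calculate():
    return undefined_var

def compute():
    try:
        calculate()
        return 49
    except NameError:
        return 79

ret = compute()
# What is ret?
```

Step-by-step execution trace:
1. `compute()` calls `calculate()`.
2. `calculate()` evaluates `undefined_var`, which raises NameError; it propagates to the caller.
3. `return 49` is not reached.
4. `except NameError` in compute matches → returns 79.
5. ret = 79.
Result: 79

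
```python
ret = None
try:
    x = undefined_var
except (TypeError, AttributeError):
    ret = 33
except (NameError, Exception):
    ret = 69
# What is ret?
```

Step-by-step execution trace:
1. `x = undefined_var` raises NameError.
2. `except (TypeError, AttributeError)` does not match NameError; skipped.
3. `except (NameError, Exception)` matches (NameError is in the tuple) → ret = 69.
Result: 69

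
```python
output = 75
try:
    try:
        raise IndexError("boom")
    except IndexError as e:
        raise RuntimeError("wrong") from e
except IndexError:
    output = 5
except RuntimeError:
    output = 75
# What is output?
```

Step-by-step execution trace:
1. Inner try raises IndexError; inner `except IndexError as e` catches it.
2. `raise RuntimeError(...) from e` raises RuntimeError (IndexError is attached as __cause__, but only RuntimeError is active).
3. Outer `except IndexError` does not match RuntimeError; skipped.
4. Outer `except RuntimeError` matches → output = 75.
Result: 75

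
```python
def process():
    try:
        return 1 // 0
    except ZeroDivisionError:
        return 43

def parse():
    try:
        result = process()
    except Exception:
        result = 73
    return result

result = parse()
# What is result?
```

Step-by-step execution trace:
1. `parse()` calls `process()`.
2. In process: `1 // 0` raises ZeroDivisionError; `except ZeroDivisionError` catches it → returns 43.
3. In parse: `result = process()` → result = 43. No exception reaches parse.
4. `except Exception` is skipped; parse returns 43.
5. result = 43.
Result: 43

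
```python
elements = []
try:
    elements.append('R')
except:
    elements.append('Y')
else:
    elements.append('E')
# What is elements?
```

Step-by-step execution trace:
1. try: `elements.append('R')` → elements = ['R']. No exception raised.
2. `except` is skipped.
3. `else` runs (try completed without exception): `elements.append('E')` → elements = ['R', 'E'].
Result: ['R', 'E']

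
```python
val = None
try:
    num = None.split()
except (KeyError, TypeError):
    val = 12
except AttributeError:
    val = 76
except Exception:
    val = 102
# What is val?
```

Step-by-step execution trace:
1. `num = None.split()` raises AttributeError.
2. `except (KeyError, TypeError)` does not match AttributeError; skipped.
3. `except AttributeError` matches (exact type match) → val = 76.
4. `except Exception` is not reached.
Result: 76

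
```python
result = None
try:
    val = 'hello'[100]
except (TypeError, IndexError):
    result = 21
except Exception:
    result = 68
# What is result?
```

Step-by-step execution trace:
1. `val = 'hello'[100]` raises IndexError.
2. `except (TypeError, IndexError)` matches (IndexError is in the tuple) → result = 21.
3. `except Exception` is not reached.
Result: 21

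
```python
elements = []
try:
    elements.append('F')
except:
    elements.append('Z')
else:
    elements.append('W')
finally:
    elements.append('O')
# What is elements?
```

Step-by-step execution trace:
1. try: `elements.append('F')` → elements = ['F']. No exception raised.
2. `except` is skipped.
3. `else` runs: `elements.append('W')` → elements = ['F', 'W'].
4. `finally` always runs: `elements.append('O')` → elements = ['F', 'W', 'O'].
Result: ['F', 'W', 'O']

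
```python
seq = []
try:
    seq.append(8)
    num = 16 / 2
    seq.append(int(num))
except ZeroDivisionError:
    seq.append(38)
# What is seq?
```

Step-by-step execution trace:
1. try: `seq.append(8)` → seq = [8].
2. `num = 16 / 2` → num = 8.0. No exception raised.
3. `seq.append(int(num))` → seq = [8, 8].
4. `except ZeroDivisionError` is skipped (no exception was raised).
Result: [8, 8]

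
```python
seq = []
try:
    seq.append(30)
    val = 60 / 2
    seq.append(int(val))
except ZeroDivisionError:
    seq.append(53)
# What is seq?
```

Step-by-step execution trace:
1. try: `seq.append(30)` → seq = [30].
2. `val = 60 / 2` → val = 30.0. No exception raised.
3. `seq.append(int(val))` → seq = [30, 30].
4. `except ZeroDivisionError` is skipped (no exception was raised).
Result: [30, 30]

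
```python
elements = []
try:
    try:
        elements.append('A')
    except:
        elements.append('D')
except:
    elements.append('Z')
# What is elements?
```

Step-by-step execution trace:
1. Inner try: `elements.append('A')` → elements = ['A']. No exception raised.
2. Inner `except` is skipped.
3. Inner try completes normally; outer `except` is skipped.
Result: ['A']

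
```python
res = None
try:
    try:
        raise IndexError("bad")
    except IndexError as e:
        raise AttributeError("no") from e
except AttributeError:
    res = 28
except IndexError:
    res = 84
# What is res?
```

Step-by-step execution trace:
1. Inner try raises IndexError; inner `except IndexError as e` catches it.
2. `raise AttributeError(...) from e` raises AttributeError (IndexError is attached as __cause__, but only AttributeError is active).
3. Outer `except AttributeError` matches → res = 28.
4. `except IndexError` is not reached.
Result: 28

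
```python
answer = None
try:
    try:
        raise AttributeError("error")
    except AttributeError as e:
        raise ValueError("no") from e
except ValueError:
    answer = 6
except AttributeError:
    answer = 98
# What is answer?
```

Step-by-step execution trace:
1. Inner try raises AttributeError; inner `except AttributeError as e` catches it.
2. `raise ValueError(...) from e` raises ValueError (AttributeError is attached as __cause__, but only ValueError is active).
3. Outer `except ValueError` matches → answer = 6.
4. `except AttributeError` is not reached.
Result: 6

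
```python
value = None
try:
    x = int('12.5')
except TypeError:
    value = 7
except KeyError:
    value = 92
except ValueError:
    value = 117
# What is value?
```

Step-by-step execution trace:
1. `x = int('12.5')` raises ValueError.
2. `except TypeError` does not match ValueError; skipped.
3. `except KeyError` does not match ValueError; skipped.
4. `except ValueError` matches → value = 117.
Result: 117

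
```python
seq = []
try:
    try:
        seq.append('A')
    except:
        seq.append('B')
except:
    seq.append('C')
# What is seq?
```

Step-by-step execution trace:
1. Inner try: `seq.append('A')` → seq = ['A']. No exception raised.
2. Inner `except` is skipped.
3. Inner try completes normally; outer `except` is skipped.
Result: ['A']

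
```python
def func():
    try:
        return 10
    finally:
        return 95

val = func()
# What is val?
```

Step-by-step execution trace:
1. `func()` enters try: `return 10` sets pending return value 10.
2. Before returning, `finally: return 95` runs and overrides the pending return.
3. func() returns 95 → val = 95.
Result: 95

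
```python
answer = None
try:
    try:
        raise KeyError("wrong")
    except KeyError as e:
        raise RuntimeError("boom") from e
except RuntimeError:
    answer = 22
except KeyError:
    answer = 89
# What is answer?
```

Step-by-step execution trace:
1. Inner try raises KeyError; inner `except KeyError as e` catches it.
2. `raise RuntimeError(...) from e` raises RuntimeError (KeyError is attached as __cause__, but only RuntimeError is active).
3. Outer `except RuntimeError` matches → answer = 22.
4. `except KeyError` is not reached.
Result: 22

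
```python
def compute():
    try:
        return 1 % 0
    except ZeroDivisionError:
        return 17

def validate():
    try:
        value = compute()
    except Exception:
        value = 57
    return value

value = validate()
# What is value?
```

Step-by-step execution trace:
1. `validate()` calls `compute()`.
2. In compute: `1 % 0` raises ZeroDivisionError; `except ZeroDivisionError` catches it → returns 17.
3. In validate: `value = compute()` → value = 17. No exception reaches validate.
4. `except Exception` is skipped; validate returns 17.
5. value = 17.
Result: 17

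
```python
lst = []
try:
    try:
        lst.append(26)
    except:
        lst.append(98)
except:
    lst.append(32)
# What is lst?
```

Step-by-step execution trace:
1. Inner try: `lst.append(26)` → lst = [26]. No exception raised.
2. Inner `except` is skipped.
3. Inner try completes normally; outer `except` is skipped.
Result: [26]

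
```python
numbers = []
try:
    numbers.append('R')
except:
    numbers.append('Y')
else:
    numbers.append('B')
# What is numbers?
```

Step-by-step execution trace:
1. try: `numbers.append('R')` → numbers = ['R']. No exception raised.
2. `except` is skipped.
3. `else` runs (try completed without exception): `numbers.append('B')` → numbers = ['R', 'B'].
Result: ['R', 'B']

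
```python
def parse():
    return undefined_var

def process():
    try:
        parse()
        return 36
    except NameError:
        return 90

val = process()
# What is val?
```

Step-by-step execution trace:
1. `process()` calls `parse()`.
2. `parse()` evaluates `undefined_var`, which raises NameError; it propagates to the caller.
3. `return 36` is not reached.
4. `except NameError` in process matches → returns 90.
5. val = 90.
Result: 90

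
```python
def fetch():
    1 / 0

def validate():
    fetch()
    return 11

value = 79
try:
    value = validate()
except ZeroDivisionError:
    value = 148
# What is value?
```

Step-by-step execution trace:
1. value starts at 79.
2. try: `validate()` calls `fetch()`.
3. `fetch()` evaluates `1 / 0`, which raises ZeroDivisionError; it propagates through validate (uncaught).
4. `return 11` in validate is not reached; the assignment to value does not complete.
5. `except ZeroDivisionError` matches → value = 148.
Result: 148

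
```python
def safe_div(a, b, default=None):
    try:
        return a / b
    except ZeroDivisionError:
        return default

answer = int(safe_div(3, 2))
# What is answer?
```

Step-by-step execution trace:
1. `safe_div(3, 2)` enters try: `return 3 / 2` → returns 1.5. No exception raised.
2. `except ZeroDivisionError` is skipped.
3. `int(1.5)` → 1 → answer = 1.
Result: 1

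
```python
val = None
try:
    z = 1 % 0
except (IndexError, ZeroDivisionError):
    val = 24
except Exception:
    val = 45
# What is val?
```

Step-by-step execution trace:
1. `z = 1 % 0` raises ZeroDivisionError.
2. `except (IndexError, ZeroDivisionError)` matches (ZeroDivisionError is in the tuple) → val = 24.
3. `except Exception` is not reached.
Result: 24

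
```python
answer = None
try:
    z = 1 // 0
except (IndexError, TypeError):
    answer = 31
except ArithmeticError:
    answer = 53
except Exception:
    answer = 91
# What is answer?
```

Step-by-step execution trace:
1. `z = 1 // 0` raises ZeroDivisionError.
2. `except (IndexError, TypeError)` does not match ZeroDivisionError; skipped.
3. `except ArithmeticError` matches (ZeroDivisionError is a subclass of ArithmeticError) → answer = 53.
4. `except Exception` is not reached.
Result: 53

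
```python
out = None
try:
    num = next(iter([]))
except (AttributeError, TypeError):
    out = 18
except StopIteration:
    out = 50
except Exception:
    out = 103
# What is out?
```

Step-by-step execution trace:
1. `num = next(iter([]))` raises StopIteration.
2. `except (AttributeError, TypeError)` does not match StopIteration; skipped.
3. `except StopIteration` matches (exact type match) → out = 50.
4. `except Exception` is not reached.
Result: 50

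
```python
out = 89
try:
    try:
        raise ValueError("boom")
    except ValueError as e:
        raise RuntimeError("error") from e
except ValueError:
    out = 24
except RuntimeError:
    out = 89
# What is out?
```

Step-by-step execution trace:
1. Inner try raises ValueError; inner `except ValueError as e` catches it.
2. `raise RuntimeError(...) from e` raises RuntimeError (ValueError is attached as __cause__, but only RuntimeError is active).
3. Outer `except ValueError` does not match RuntimeError; skipped.
4. Outer `except RuntimeError` matches → out = 89.
Result: 89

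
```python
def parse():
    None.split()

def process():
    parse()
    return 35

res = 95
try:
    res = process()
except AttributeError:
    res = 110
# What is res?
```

Step-by-step execution trace:
1. res starts at 95.
2. try: `process()` calls `parse()`.
3. `parse()` evaluates `None.split()`, which raises AttributeError; it propagates through process (uncaught).
4. `return 35` in process is not reached; the assignment to res does not complete.
5. `except AttributeError` matches → res = 110.
Result: 110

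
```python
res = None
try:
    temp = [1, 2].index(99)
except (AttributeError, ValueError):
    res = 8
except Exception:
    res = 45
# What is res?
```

Step-by-step execution trace:
1. `temp = [1, 2].index(99)` raises ValueError.
2. `except (AttributeError, ValueError)` matches (ValueError is in the tuple) → res = 8.
3. `except Exception` is not reached.
Result: 8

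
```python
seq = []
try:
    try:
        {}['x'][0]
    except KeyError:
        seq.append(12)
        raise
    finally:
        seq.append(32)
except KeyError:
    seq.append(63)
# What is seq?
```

Step-by-step execution trace:
1. Inner try: `{}['x'][0]` raises KeyError.
2. Inner `except KeyError` matches → `seq.append(12)` → seq = [12].
3. bare `raise` re-raises KeyError.
4. Inner `finally` runs during unwinding: `seq.append(32)` → seq = [12, 32].
5. Outer `except KeyError` matches → `seq.append(63)` → seq = [12, 32, 63].
Result: [12, 32, 63]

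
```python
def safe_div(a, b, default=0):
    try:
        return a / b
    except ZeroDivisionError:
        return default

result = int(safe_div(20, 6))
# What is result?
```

Step-by-step execution trace:
1. `safe_div(20, 6)` enters try: `return 20 / 6` → returns 3.3333333333333335. No exception raised.
2. `except ZeroDivisionError` is skipped.
3. `int(3.3333333333333335)` → 3 → result = 3.
Result: 3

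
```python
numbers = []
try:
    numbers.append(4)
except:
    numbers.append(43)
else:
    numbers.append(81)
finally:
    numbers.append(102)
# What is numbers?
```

Step-by-step execution trace:
1. try: `numbers.append(4)` → numbers = [4]. No exception raised.
2. `except` is skipped.
3. `else` runs: `numbers.append(81)` → numbers = [4, 81].
4. `finally` always runs: `numbers.append(102)` → numbers = [4, 81, 102].
Result: [4, 81, 102]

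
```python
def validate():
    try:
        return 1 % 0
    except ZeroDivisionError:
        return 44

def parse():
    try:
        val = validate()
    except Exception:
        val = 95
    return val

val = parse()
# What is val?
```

Step-by-step execution trace:
1. `parse()` calls `validate()`.
2. In validate: `1 % 0` raises ZeroDivisionError; `except ZeroDivisionError` catches it → returns 44.
3. In parse: `val = validate()` → val = 44. No exception reaches parse.
4. `except Exception` is skipped; parse returns 44.
5. val = 44.
Result: 44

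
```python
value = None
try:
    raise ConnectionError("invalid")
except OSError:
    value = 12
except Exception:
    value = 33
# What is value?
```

Step-by-step execution trace:
1. `raise ConnectionError(...)` raises ConnectionError.
2. `except OSError` matches (ConnectionError is a subclass of OSError) → value = 12.
3. `except Exception` is not reached.
Result: 12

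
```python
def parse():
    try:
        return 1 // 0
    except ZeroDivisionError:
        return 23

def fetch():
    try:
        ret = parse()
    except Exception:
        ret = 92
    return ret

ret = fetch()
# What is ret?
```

Step-by-step execution trace:
1. `fetch()` calls `parse()`.
2. In parse: `1 // 0` raises ZeroDivisionError; `except ZeroDivisionError` catches it → returns 23.
3. In fetch: `ret = parse()` → ret = 23. No exception reaches fetch.
4. `except Exception` is skipped; fetch returns 23.
5. ret = 23.
Result: 23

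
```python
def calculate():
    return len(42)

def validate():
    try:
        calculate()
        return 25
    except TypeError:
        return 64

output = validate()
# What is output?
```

Step-by-step execution trace:
1. `validate()` calls `calculate()`.
2. `calculate()` evaluates `len(42)`, which raises TypeError; it propagates to the caller.
3. `return 25` is not reached.
4. `except TypeError` in validate matches → returns 64.
5. output = 64.
Result: 64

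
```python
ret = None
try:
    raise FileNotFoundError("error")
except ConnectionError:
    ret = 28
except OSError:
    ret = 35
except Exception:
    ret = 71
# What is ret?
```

Step-by-step execution trace:
1. `raise FileNotFoundError(...)` raises FileNotFoundError.
2. `except ConnectionError` does not match (FileNotFoundError is not a subclass of ConnectionError); skipped.
3. `except OSError` matches (FileNotFoundError is a subclass of OSError) → ret = 35.
4. `except Exception` is not reached.
Result: 35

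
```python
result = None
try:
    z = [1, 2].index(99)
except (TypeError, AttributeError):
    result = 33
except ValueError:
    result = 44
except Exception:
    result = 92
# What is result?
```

Step-by-step execution trace:
1. `z = [1, 2].index(99)` raises ValueError.
2. `except (TypeError, AttributeError)` does not match ValueError; skipped.
3. `except ValueError` matches (exact type match) → result = 44.
4. `except Exception` is not reached.
Result: 44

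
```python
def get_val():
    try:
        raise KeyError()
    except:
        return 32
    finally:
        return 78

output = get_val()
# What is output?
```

Step-by-step execution trace:
1. `get_val()` enters try: `raise KeyError()` raises KeyError.
2. bare `except` matches → `return 32` sets pending return value 32.
3. Before returning, `finally: return 78` runs and overrides the pending return.
4. get_val() returns 78 → output = 78.
Result: 78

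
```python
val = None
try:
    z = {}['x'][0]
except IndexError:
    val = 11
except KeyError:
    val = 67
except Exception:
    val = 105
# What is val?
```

Step-by-step execution trace:
1. `z = {}['x'][0]` raises KeyError.
2. `except IndexError` does not match KeyError; skipped.
3. `except KeyError` matches → val = 67.
4. Remaining except clauses are skipped.
Result: 67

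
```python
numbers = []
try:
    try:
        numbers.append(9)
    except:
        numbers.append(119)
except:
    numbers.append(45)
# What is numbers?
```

Step-by-step execution trace:
1. Inner try: `numbers.append(9)` → numbers = [9]. No exception raised.
2. Inner `except` is skipped.
3. Inner try completes normally; outer `except` is skipped.
Result: [9]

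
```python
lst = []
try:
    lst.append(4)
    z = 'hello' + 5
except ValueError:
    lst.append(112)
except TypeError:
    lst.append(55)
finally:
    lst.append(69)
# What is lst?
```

Step-by-step execution trace:
1. try: `lst.append(4)` → lst = [4].
2. `z = 'hello' + 5` raises TypeError.
3. `except ValueError` does not match TypeError; skipped.
4. `except TypeError` matches → `lst.append(55)` → lst = [4, 55].
5. finally always runs: `lst.append(69)` → lst = [4, 55, 69].
Result: [4, 55, 69]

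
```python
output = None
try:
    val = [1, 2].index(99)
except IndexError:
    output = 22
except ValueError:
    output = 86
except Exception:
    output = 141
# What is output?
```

Step-by-step execution trace:
1. `val = [1, 2].index(99)` raises ValueError.
2. `except IndexError` does not match ValueError; skipped.
3. `except ValueError` matches → output = 86.
4. Remaining except clauses are skipped.
Result: 86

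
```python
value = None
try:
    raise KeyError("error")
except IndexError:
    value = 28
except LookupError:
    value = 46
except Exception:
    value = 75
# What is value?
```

Step-by-step execution trace:
1. `raise KeyError(...)` raises KeyError.
2. `except IndexError` does not match (KeyError is not a subclass of IndexError); skipped.
3. `except LookupError` matches (KeyError is a subclass of LookupError) → value = 46.
4. `except Exception` is not reached.
Result: 46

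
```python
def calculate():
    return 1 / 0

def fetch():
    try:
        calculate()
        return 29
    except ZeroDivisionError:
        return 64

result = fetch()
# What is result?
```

Step-by-step execution trace:
1. `fetch()` calls `calculate()`.
2. `calculate()` evaluates `1 / 0`, which raises ZeroDivisionError; it propagates to the caller.
3. `return 29` is not reached.
4. `except ZeroDivisionError` in fetch matches → returns 64.
5. result = 64.
Result: 64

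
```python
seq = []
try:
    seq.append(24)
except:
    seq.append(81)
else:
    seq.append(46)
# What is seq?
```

Step-by-step execution trace:
1. try: `seq.append(24)` → seq = [24]. No exception raised.
2. `except` is skipped.
3. `else` runs (try completed without exception): `seq.append(46)` → seq = [24, 46].
Result: [24, 46]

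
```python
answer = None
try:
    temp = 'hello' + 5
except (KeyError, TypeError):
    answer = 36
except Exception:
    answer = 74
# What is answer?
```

Step-by-step execution trace:
1. `temp = 'hello' + 5` raises TypeError.
2. `except (KeyError, TypeError)` matches (TypeError is in the tuple) → answer = 36.
3. `except Exception` is not reached.
Result: 36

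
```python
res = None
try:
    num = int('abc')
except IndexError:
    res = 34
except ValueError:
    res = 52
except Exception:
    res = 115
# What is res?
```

Step-by-step execution trace:
1. `num = int('abc')` raises ValueError.
2. `except IndexError` does not match ValueError; skipped.
3. `except ValueError` matches → res = 52.
4. Remaining except clauses are skipped.
Result: 52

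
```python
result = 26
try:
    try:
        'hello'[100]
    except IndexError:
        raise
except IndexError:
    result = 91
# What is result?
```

Step-by-step execution trace:
1. Inner try: `'hello'[100]` raises IndexError.
2. Inner `except IndexError` matches; bare `raise` re-raises the same IndexError.
3. Outer `except IndexError` matches → result = 91.
Result: 91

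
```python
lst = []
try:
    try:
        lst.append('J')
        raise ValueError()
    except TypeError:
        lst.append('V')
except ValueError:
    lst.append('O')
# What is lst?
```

Step-by-step execution trace:
1. Inner try: `lst.append('J')` → lst = ['J'].
2. `raise ValueError()` raises ValueError.
3. Inner `except TypeError` does not match ValueError; exception propagates to outer try.
4. Outer `except ValueError` matches → `lst.append('O')` → lst = ['J', 'O'].
Result: ['J', 'O']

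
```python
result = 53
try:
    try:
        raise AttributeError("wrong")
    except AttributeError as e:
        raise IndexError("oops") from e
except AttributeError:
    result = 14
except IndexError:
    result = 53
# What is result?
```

Step-by-step execution trace:
1. Inner try raises AttributeError; inner `except AttributeError as e` catches it.
2. `raise IndexError(...) from e` raises IndexError (AttributeError is attached as __cause__, but only IndexError is active).
3. Outer `except AttributeError` does not match IndexError; skipped.
4. Outer `except IndexError` matches → result = 53.
Result: 53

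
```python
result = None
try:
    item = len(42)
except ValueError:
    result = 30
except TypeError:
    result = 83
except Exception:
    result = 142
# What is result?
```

Step-by-step execution trace:
1. `item = len(42)` raises TypeError.
2. `except ValueError` does not match TypeError; skipped.
3. `except TypeError` matches → result = 83.
4. Remaining except clauses are skipped.
Result: 83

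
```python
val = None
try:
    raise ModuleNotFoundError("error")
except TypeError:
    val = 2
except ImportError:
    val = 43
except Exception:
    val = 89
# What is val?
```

Step-by-step execution trace:
1. `raise ModuleNotFoundError(...)` raises ModuleNotFoundError.
2. `except TypeError` does not match (ModuleNotFoundError is not a subclass of TypeError); skipped.
3. `except ImportError` matches (ModuleNotFoundError is a subclass of ImportError) → val = 43.
4. `except Exception` is not reached.
Result: 43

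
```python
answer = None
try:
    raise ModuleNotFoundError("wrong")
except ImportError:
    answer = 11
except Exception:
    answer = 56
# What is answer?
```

Step-by-step execution trace:
1. `raise ModuleNotFoundError(...)` raises ModuleNotFoundError.
2. `except ImportError` matches (ModuleNotFoundError is a subclass of ImportError) → answer = 11.
3. `except Exception` is not reached.
Result: 11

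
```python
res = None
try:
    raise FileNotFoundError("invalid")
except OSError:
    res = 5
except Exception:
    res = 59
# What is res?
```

Step-by-step execution trace:
1. `raise FileNotFoundError(...)` raises FileNotFoundError.
2. `except OSError` matches (FileNotFoundError is a subclass of OSError) → res = 5.
3. `except Exception` is not reached.
Result: 5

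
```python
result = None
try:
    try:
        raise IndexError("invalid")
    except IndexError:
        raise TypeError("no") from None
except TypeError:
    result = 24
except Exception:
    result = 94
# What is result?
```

Step-by-step execution trace:
1. Inner try raises IndexError; inner `except IndexError` catches it.
2. `raise TypeError(...) from None` raises TypeError (from None suppresses __context__, but the active exception is still TypeError).
3. Outer `except TypeError` matches → result = 24.
4. `except Exception` is not reached.
Result: 24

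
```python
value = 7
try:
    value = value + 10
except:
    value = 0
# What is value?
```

Step-by-step execution trace:
1. value starts at 7.
2. try: `value = value + 10` → value = 17. No exception raised.
3. `except` is skipped.
Result: 17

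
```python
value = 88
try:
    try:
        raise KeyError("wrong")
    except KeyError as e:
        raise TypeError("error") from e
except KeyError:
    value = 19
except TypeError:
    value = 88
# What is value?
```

Step-by-step execution trace:
1. Inner try raises KeyError; inner `except KeyError as e` catches it.
2. `raise TypeError(...) from e` raises TypeError (KeyError is attached as __cause__, but only TypeError is active).
3. Outer `except KeyError` does not match TypeError; skipped.
4. Outer `except TypeError` matches → value = 88.
Result: 88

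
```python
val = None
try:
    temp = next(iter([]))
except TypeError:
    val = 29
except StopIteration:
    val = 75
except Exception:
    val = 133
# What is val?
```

Step-by-step execution trace:
1. `temp = next(iter([]))` raises StopIteration.
2. `except TypeError` does not match StopIteration; skipped.
3. `except StopIteration` matches → val = 75.
4. Remaining except clauses are skipped.
Result: 75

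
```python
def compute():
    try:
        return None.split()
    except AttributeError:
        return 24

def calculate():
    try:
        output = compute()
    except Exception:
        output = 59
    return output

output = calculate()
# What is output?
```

Step-by-step execution trace:
1. `calculate()` calls `compute()`.
2. In compute: `None.split()` raises AttributeError; `except AttributeError` catches it → returns 24.
3. In calculate: `output = compute()` → output = 24. No exception reaches calculate.
4. `except Exception` is skipped; calculate returns 24.
5. output = 24.
Result: 24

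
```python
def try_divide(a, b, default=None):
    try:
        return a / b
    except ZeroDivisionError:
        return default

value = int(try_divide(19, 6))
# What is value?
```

Step-by-step execution trace:
1. `try_divide(19, 6)` enters try: `return 19 / 6` → returns 3.1666666666666665. No exception raised.
2. `except ZeroDivisionError` is skipped.
3. `int(3.1666666666666665)` → 3 → value = 3.
Result: 3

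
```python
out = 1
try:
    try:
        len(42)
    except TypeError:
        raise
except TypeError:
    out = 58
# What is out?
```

Step-by-step execution trace:
1. Inner try: `len(42)` raises TypeError.
2. Inner `except TypeError` matches; bare `raise` re-raises the same TypeError.
3. Outer `except TypeError` matches → out = 58.
Result: 58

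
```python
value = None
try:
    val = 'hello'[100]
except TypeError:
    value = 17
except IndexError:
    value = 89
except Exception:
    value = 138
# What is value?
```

Step-by-step execution trace:
1. `val = 'hello'[100]` raises IndexError.
2. `except TypeError` does not match IndexError; skipped.
3. `except IndexError` matches → value = 89.
4. Remaining except clauses are skipped.
Result: 89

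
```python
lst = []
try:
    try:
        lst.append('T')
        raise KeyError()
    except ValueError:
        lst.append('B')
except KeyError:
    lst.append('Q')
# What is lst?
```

Step-by-step execution trace:
1. Inner try: `lst.append('T')` → lst = ['T'].
2. `raise KeyError()` raises KeyError.
3. Inner `except ValueError` does not match KeyError; exception propagates to outer try.
4. Outer `except KeyError` matches → `lst.append('Q')` → lst = ['T', 'Q'].
Result: ['T', 'Q']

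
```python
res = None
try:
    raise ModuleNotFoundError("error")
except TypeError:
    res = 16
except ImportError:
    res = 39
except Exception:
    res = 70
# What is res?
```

Step-by-step execution trace:
1. `raise ModuleNotFoundError(...)` raises ModuleNotFoundError.
2. `except TypeError` does not match (ModuleNotFoundError is not a subclass of TypeError); skipped.
3. `except ImportError` matches (ModuleNotFoundError is a subclass of ImportError) → res = 39.
4. `except Exception` is not reached.
Result: 39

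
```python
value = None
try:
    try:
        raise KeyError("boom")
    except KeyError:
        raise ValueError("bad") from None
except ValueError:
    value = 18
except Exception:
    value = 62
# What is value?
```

Step-by-step execution trace:
1. Inner try raises KeyError; inner `except KeyError` catches it.
2. `raise ValueError(...) from None` raises ValueError (from None suppresses __context__, but the active exception is still ValueError).
3. Outer `except ValueError` matches → value = 18.
4. `except Exception` is not reached.
Result: 18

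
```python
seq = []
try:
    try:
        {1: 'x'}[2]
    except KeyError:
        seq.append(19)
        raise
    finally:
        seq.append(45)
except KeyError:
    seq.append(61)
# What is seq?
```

Step-by-step execution trace:
1. Inner try: `{1: 'x'}[2]` raises KeyError.
2. Inner `except KeyError` matches → `seq.append(19)` → seq = [19].
3. bare `raise` re-raises KeyError.
4. Inner `finally` runs during unwinding: `seq.append(45)` → seq = [19, 45].
5. Outer `except KeyError` matches → `seq.append(61)` → seq = [19, 45, 61].
Result: [19, 45, 61]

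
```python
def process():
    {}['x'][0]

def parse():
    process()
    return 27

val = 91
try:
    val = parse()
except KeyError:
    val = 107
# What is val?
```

Step-by-step execution trace:
1. val starts at 91.
2. try: `parse()` calls `process()`.
3. `process()` evaluates `{}['x'][0]`, which raises KeyError; it propagates through parse (uncaught).
4. `return 27` in parse is not reached; the assignment to val does not complete.
5. `except KeyError` matches → val = 107.
Result: 107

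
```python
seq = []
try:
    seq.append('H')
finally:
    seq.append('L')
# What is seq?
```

Step-by-step execution trace:
1. try: `seq.append('H')` → seq = ['H'].
2. The try body completes without raising.
3. finally always runs: `seq.append('L')` → seq = ['H', 'L'].
Result: ['H', 'L']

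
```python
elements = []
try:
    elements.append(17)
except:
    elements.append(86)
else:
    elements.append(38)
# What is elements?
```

Step-by-step execution trace:
1. try: `elements.append(17)` → elements = [17]. No exception raised.
2. `except` is skipped.
3. `else` runs (try completed without exception): `elements.append(38)` → elements = [17, 38].
Result: [17, 38]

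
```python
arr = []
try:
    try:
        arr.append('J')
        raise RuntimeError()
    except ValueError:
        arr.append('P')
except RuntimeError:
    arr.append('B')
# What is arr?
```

Step-by-step execution trace:
1. Inner try: `arr.append('J')` → arr = ['J'].
2. `raise RuntimeError()` raises RuntimeError.
3. Inner `except ValueError` does not match RuntimeError; exception propagates to outer try.
4. Outer `except RuntimeError` matches → `arr.append('B')` → arr = ['J', 'B'].
Result: ['J', 'B']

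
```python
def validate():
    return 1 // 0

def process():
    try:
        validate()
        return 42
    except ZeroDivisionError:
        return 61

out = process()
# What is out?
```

Step-by-step execution trace:
1. `process()` calls `validate()`.
2. `validate()` evaluates `1 // 0`, which raises ZeroDivisionError; it propagates to the caller.
3. `return 42` is not reached.
4. `except ZeroDivisionError` in process matches → returns 61.
5. out = 61.
Result: 61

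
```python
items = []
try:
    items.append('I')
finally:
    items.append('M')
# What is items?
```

Step-by-step execution trace:
1. try: `items.append('I')` → items = ['I'].
2. The try body completes without raising.
3. finally always runs: `items.append('M')` → items = ['I', 'M'].
Result: ['I', 'M']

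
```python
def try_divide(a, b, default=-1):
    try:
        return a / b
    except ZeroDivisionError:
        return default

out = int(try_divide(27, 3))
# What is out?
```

Step-by-step execution trace:
1. `try_divide(27, 3)` enters try: `return 27 / 3` → returns 9.0. No exception raised.
2. `except ZeroDivisionError` is skipped.
3. `int(9.0)` → 9 → out = 9.
Result: 9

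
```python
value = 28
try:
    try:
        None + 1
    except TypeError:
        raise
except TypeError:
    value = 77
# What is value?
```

Step-by-step execution trace:
1. Inner try: `None + 1` raises TypeError.
2. Inner `except TypeError` matches; bare `raise` re-raises the same TypeError.
3. Outer `except TypeError` matches → value = 77.
Result: 77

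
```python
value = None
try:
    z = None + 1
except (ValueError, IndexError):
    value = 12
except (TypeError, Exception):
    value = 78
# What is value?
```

Step-by-step execution trace:
1. `z = None + 1` raises TypeError.
2. `except (ValueError, IndexError)` does not match TypeError; skipped.
3. `except (TypeError, Exception)` matches (TypeError is in the tuple) → value = 78.
Result: 78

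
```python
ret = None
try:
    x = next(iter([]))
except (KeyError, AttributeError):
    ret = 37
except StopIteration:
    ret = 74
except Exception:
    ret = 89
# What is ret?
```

Step-by-step execution trace:
1. `x = next(iter([]))` raises StopIteration.
2. `except (KeyError, AttributeError)` does not match StopIteration; skipped.
3. `except StopIteration` matches (exact type match) → ret = 74.
4. `except Exception` is not reached.
Result: 74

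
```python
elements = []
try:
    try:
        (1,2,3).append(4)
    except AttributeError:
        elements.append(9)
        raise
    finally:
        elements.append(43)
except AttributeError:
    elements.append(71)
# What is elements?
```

Step-by-step execution trace:
1. Inner try: `(1,2,3).append(4)` raises AttributeError.
2. Inner `except AttributeError` matches → `elements.append(9)` → elements = [9].
3. bare `raise` re-raises AttributeError.
4. Inner `finally` runs during unwinding: `elements.append(43)` → elements = [9, 43].
5. Outer `except AttributeError` matches → `elements.append(71)` → elements = [9, 43, 71].
Result: [9, 43, 71]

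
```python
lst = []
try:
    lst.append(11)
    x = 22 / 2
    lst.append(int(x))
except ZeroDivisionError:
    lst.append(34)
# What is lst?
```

Step-by-step execution trace:
1. try: `lst.append(11)` → lst = [11].
2. `x = 22 / 2` → x = 11.0. No exception raised.
3. `lst.append(int(x))` → lst = [11, 11].
4. `except ZeroDivisionError` is skipped (no exception was raised).
Result: [11, 11]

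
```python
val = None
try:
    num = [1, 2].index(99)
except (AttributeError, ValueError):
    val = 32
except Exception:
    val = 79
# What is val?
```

Step-by-step execution trace:
1. `num = [1, 2].index(99)` raises ValueError.
2. `except (AttributeError, ValueError)` matches (ValueError is in the tuple) → val = 32.
3. `except Exception` is not reached.
Result: 32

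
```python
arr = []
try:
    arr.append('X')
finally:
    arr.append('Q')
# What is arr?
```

Step-by-step execution trace:
1. try: `arr.append('X')` → arr = ['X'].
2. The try body completes without raising.
3. finally always runs: `arr.append('Q')` → arr = ['X', 'Q'].
Result: ['X', 'Q']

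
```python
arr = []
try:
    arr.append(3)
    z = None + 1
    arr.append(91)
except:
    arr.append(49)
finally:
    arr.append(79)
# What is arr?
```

Step-by-step execution trace:
1. try: `arr.append(3)` → arr = [3].
2. `z = None + 1` raises TypeError; `arr.append(91)` is not reached.
3. bare `except` matches → `arr.append(49)` → arr = [3, 49].
4. finally always runs: `arr.append(79)` → arr = [3, 49, 79].
Result: [3, 49, 79]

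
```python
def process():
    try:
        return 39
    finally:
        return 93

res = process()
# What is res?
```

Step-by-step execution trace:
1. `process()` enters try: `return 39` sets pending return value 39.
2. Before returning, `finally: return 93` runs and overrides the pending return.
3. process() returns 93 → res = 93.
Result: 93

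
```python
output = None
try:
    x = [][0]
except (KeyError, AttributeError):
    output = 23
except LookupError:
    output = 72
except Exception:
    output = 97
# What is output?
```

Step-by-step execution trace:
1. `x = [][0]` raises IndexError.
2. `except (KeyError, AttributeError)` does not match IndexError; skipped.
3. `except LookupError` matches (IndexError is a subclass of LookupError) → output = 72.
4. `except Exception` is not reached.
Result: 72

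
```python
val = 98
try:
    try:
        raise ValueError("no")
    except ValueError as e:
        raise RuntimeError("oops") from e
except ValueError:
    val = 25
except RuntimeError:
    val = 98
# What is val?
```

Step-by-step execution trace:
1. Inner try raises ValueError; inner `except ValueError as e` catches it.
2. `raise RuntimeError(...) from e` raises RuntimeError (ValueError is attached as __cause__, but only RuntimeError is active).
3. Outer `except ValueError` does not match RuntimeError; skipped.
4. Outer `except RuntimeError` matches → val = 98.
Result: 98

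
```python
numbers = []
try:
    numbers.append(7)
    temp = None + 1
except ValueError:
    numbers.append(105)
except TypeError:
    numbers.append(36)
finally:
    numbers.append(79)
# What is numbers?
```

Step-by-step execution trace:
1. try: `numbers.append(7)` → numbers = [7].
2. `temp = None + 1` raises TypeError.
3. `except ValueError` does not match TypeError; skipped.
4. `except TypeError` matches → `numbers.append(36)` → numbers = [7, 36].
5. finally always runs: `numbers.append(79)` → numbers = [7, 36, 79].
Result: [7, 36, 79]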